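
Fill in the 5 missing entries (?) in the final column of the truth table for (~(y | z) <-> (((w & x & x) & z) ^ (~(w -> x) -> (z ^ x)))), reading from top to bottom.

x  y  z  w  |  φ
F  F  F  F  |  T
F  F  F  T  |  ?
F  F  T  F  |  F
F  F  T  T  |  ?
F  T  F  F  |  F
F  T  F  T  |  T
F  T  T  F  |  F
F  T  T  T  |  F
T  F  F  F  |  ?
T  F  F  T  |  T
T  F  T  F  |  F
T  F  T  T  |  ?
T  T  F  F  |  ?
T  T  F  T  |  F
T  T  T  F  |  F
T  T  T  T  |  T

F, F, T, T, F

Row x=F, y=F, z=F, w=T: ~(y | z) = T, (((w & x & x) & z) ^ (~(w -> x) -> (z ^ x))) = F, so the formula = F.
Row x=F, y=F, z=T, w=T: ~(y | z) = F, (((w & x & x) & z) ^ (~(w -> x) -> (z ^ x))) = T, so the formula = F.
Row x=T, y=F, z=F, w=F: ~(y | z) = T, (((w & x & x) & z) ^ (~(w -> x) -> (z ^ x))) = T, so the formula = T.
Row x=T, y=F, z=T, w=T: ~(y | z) = F, (((w & x & x) & z) ^ (~(w -> x) -> (z ^ x))) = F, so the formula = T.
Row x=T, y=T, z=F, w=F: ~(y | z) = F, (((w & x & x) & z) ^ (~(w -> x) -> (z ^ x))) = T, so the formula = F.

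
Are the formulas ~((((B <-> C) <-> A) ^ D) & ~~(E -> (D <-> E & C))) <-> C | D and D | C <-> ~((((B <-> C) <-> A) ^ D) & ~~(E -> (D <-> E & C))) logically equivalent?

A | B | C | D | E || φ | ψ
0 | 0 | 0 | 0 | 0 || 0 | 0
0 | 0 | 0 | 0 | 1 || 0 | 0
0 | 0 | 0 | 1 | 0 || 0 | 0
0 | 0 | 0 | 1 | 1 || 1 | 1
0 | 0 | 1 | 0 | 0 || 0 | 0
0 | 0 | 1 | 0 | 1 || 1 | 1
0 | 0 | 1 | 1 | 0 || 1 | 1
0 | 0 | 1 | 1 | 1 || 1 | 1
0 | 1 | 0 | 0 | 0 || 1 | 1
0 | 1 | 0 | 0 | 1 || 1 | 1
0 | 1 | 0 | 1 | 0 || 1 | 1
0 | 1 | 0 | 1 | 1 || 1 | 1
0 | 1 | 1 | 0 | 0 || 1 | 1
0 | 1 | 1 | 0 | 1 || 1 | 1
0 | 1 | 1 | 1 | 0 || 0 | 0
0 | 1 | 1 | 1 | 1 || 0 | 0
1 | 0 | 0 | 0 | 0 || 1 | 1
1 | 0 | 0 | 0 | 1 || 1 | 1
1 | 0 | 0 | 1 | 0 || 1 | 1
1 | 0 | 0 | 1 | 1 || 1 | 1
1 | 0 | 1 | 0 | 0 || 1 | 1
1 | 0 | 1 | 0 | 1 || 1 | 1
1 | 0 | 1 | 1 | 0 || 0 | 0
1 | 0 | 1 | 1 | 1 || 0 | 0
1 | 1 | 0 | 0 | 0 || 0 | 0
1 | 1 | 0 | 0 | 1 || 0 | 0
1 | 1 | 0 | 1 | 0 || 0 | 0
1 | 1 | 0 | 1 | 1 || 1 | 1
1 | 1 | 1 | 0 | 0 || 0 | 0
1 | 1 | 1 | 0 | 1 || 1 | 1
1 | 1 | 1 | 1 | 0 || 1 | 1
1 | 1 | 1 | 1 | 1 || 1 | 1
The columns for φ and ψ agree on every row, so they are logically equivalent.

equivalent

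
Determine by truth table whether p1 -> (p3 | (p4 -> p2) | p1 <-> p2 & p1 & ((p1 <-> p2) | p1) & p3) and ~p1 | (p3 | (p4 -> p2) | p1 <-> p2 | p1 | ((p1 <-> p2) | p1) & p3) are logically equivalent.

p1  p2  p3  p4  |  φ  ψ
T   T   T   T   |  T  T
T   T   T   F   |  T  T
T   T   F   T   |  F  T
T   T   F   F   |  F  T
T   F   T   T   |  F  T
T   F   T   F   |  F  T
T   F   F   T   |  F  T
T   F   F   F   |  F  T
F   T   T   T   |  T  T
F   T   T   F   |  T  T
F   T   F   T   |  T  T
F   T   F   F   |  T  T
F   F   T   T   |  T  T
F   F   T   F   |  T  T
F   F   F   T   |  T  T
F   F   F   F   |  T  T
The columns differ at p1=T, p2=T, p3=F, p4=T (φ=F, ψ=T), so they are not equivalent.

not equivalent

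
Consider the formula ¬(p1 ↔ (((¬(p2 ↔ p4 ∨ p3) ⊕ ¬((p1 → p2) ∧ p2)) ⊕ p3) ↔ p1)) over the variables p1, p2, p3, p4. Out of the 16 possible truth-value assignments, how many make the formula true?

4

p1  p2  p3  p4  |  (p4 ∨ p3)  (p2 ↔ (p4 ∨ p3))  ¬(p2 ↔ (p4 ∨ p3))  (p1 → p2)  ((p1 → p2) ∧ p2)  ¬((p1 → p2) ∧ p2)  φ
F   F   F   F   |      F             T                  F              T             F                  T          F
F   F   F   T   |      T             F                  T              T             F                  T          T
F   F   T   F   |      T             F                  T              T             F                  T          F
F   F   T   T   |      T             F                  T              T             F                  T          F
F   T   F   F   |      F             F                  T              T             T                  F          F
F   T   F   T   |      T             T                  F              T             T                  F          T
F   T   T   F   |      T             T                  F              T             T                  F          F
F   T   T   T   |      T             T                  F              T             T                  F          F
T   F   F   F   |      F             T                  F              F             F                  T          F
T   F   F   T   |      T             F                  T              F             F                  T          T
T   F   T   F   |      T             F                  T              F             F                  T          F
T   F   T   T   |      T             F                  T              F             F                  T          F
T   T   F   F   |      F             F                  T              T             T                  F          F
T   T   F   T   |      T             T                  F              T             T                  F          T
T   T   T   F   |      T             T                  F              T             T                  F          F
T   T   T   T   |      T             T                  F              T             T                  F          F
The formula is true on 4 of the 16 rows.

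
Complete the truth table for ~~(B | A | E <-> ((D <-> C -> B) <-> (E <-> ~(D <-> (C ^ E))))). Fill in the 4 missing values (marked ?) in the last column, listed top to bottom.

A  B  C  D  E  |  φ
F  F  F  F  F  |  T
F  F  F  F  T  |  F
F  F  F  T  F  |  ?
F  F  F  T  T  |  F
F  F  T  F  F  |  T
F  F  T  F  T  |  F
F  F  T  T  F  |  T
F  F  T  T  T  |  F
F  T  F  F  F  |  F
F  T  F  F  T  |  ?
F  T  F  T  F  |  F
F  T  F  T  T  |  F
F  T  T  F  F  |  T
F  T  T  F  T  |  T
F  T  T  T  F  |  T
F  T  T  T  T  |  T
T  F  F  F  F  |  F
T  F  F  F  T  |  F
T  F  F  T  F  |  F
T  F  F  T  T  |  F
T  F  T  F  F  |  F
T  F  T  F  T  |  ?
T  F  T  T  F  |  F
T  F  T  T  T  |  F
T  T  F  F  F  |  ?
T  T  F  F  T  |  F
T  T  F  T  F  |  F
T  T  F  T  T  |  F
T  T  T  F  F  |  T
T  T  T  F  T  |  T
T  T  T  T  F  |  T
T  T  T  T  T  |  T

T, F, F, F

Row A=F, B=F, C=F, D=T, E=F: (B | A | E <-> ((D <-> C -> B) <-> (E <-> ~(D <-> (C ^ E))))) = T, ~(B | A | E <-> ((D <-> C -> B) <-> (E <-> ~(D <-> (C ^ E))))) = F, so the formula = T.
Row A=F, B=T, C=F, D=F, E=T: (B | A | E <-> ((D <-> C -> B) <-> (E <-> ~(D <-> (C ^ E))))) = F, ~(B | A | E <-> ((D <-> C -> B) <-> (E <-> ~(D <-> (C ^ E))))) = T, so the formula = F.
Row A=T, B=F, C=T, D=F, E=T: (B | A | E <-> ((D <-> C -> B) <-> (E <-> ~(D <-> (C ^ E))))) = F, ~(B | A | E <-> ((D <-> C -> B) <-> (E <-> ~(D <-> (C ^ E))))) = T, so the formula = F.
Row A=T, B=T, C=F, D=F, E=F: (B | A | E <-> ((D <-> C -> B) <-> (E <-> ~(D <-> (C ^ E))))) = F, ~(B | A | E <-> ((D <-> C -> B) <-> (E <-> ~(D <-> (C ^ E))))) = T, so the formula = F.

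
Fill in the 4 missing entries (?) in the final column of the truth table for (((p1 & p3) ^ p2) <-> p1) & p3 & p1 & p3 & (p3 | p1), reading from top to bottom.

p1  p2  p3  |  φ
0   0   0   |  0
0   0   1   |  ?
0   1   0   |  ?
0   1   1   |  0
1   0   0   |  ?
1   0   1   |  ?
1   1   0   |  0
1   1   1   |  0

0, 0, 0, 1

Row p1=0, p2=0, p3=1: (((p1 & p3) ^ p2) <-> p1) = 1, (p3 & p1 & p3 & (p3 | p1)) = 0, so the formula = 0.
Row p1=0, p2=1, p3=0: (((p1 & p3) ^ p2) <-> p1) = 0, (p3 & p1 & p3 & (p3 | p1)) = 0, so the formula = 0.
Row p1=1, p2=0, p3=0: (((p1 & p3) ^ p2) <-> p1) = 0, (p3 & p1 & p3 & (p3 | p1)) = 0, so the formula = 0.
Row p1=1, p2=0, p3=1: (((p1 & p3) ^ p2) <-> p1) = 1, (p3 & p1 & p3 & (p3 | p1)) = 1, so the formula = 1.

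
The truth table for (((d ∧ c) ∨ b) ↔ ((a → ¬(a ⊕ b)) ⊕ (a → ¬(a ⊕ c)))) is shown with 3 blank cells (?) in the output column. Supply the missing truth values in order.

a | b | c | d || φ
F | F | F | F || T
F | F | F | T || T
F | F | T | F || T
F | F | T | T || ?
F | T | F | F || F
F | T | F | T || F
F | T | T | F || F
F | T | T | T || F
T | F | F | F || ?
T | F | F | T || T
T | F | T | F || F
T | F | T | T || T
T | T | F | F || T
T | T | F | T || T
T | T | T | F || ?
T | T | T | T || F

Row a=F, b=F, c=T, d=T: ((d ∧ c) ∨ b) = T, ((a → ¬(a ⊕ b)) ⊕ (a → ¬(a ⊕ c))) = F, so the formula = F.
Row a=T, b=F, c=F, d=F: ((d ∧ c) ∨ b) = F, ((a → ¬(a ⊕ b)) ⊕ (a → ¬(a ⊕ c))) = F, so the formula = T.
Row a=T, b=T, c=T, d=F: ((d ∧ c) ∨ b) = T, ((a → ¬(a ⊕ b)) ⊕ (a → ¬(a ⊕ c))) = F, so the formula = F.

F, T, F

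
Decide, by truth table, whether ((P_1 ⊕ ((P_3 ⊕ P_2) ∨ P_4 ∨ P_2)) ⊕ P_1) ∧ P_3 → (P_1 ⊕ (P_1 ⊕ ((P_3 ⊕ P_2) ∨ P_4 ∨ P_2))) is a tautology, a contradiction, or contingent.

P_1 | P_2 | P_3 | P_4 || φ
 F  |  F  |  F  |  F  || T
 F  |  F  |  F  |  T  || T
 F  |  F  |  T  |  F  || T
 F  |  F  |  T  |  T  || T
 F  |  T  |  F  |  F  || T
 F  |  T  |  F  |  T  || T
 F  |  T  |  T  |  F  || T
 F  |  T  |  T  |  T  || T
 T  |  F  |  F  |  F  || T
 T  |  F  |  F  |  T  || T
 T  |  F  |  T  |  F  || T
 T  |  F  |  T  |  T  || T
 T  |  T  |  F  |  F  || T
 T  |  T  |  F  |  T  || T
 T  |  T  |  T  |  F  || T
 T  |  T  |  T  |  T  || T
Every row is T, so the formula is a tautology.

tautology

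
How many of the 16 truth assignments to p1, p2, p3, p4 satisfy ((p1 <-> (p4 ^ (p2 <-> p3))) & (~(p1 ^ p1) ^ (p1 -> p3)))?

2

  p1  |   p2  |   p3  |   p4  || (p2 <-> p3) | (p4 ^ (p2 <-> p3)) | (p1 <-> (p4 ^ (p2 <-> p3))) | (p1 ^ p1) | ~(p1 ^ p1) | (p1 -> p3) | (~(p1 ^ p1) ^ (p1 -> p3)) |   φ  
 True |  True |  True |  True ||     True    |       False        |            False            |   False   |    True    |    True    |           False           | False
 True |  True |  True | False ||     True    |        True        |             True            |   False   |    True    |    True    |           False           | False
 True |  True | False |  True ||    False    |        True        |             True            |   False   |    True    |   False    |            True           |  True
 True |  True | False | False ||    False    |       False        |            False            |   False   |    True    |   False    |            True           | False
 True | False |  True |  True ||    False    |        True        |             True            |   False   |    True    |    True    |           False           | False
 True | False |  True | False ||    False    |       False        |            False            |   False   |    True    |    True    |           False           | False
 True | False | False |  True ||     True    |       False        |            False            |   False   |    True    |   False    |            True           | False
 True | False | False | False ||     True    |        True        |             True            |   False   |    True    |   False    |            True           |  True
False |  True |  True |  True ||     True    |       False        |             True            |   False   |    True    |    True    |           False           | False
False |  True |  True | False ||     True    |        True        |            False            |   False   |    True    |    True    |           False           | False
False |  True | False |  True ||    False    |        True        |            False            |   False   |    True    |    True    |           False           | False
False |  True | False | False ||    False    |       False        |             True            |   False   |    True    |    True    |           False           | False
False | False |  True |  True ||    False    |        True        |            False            |   False   |    True    |    True    |           False           | False
False | False |  True | False ||    False    |       False        |             True            |   False   |    True    |    True    |           False           | False
False | False | False |  True ||     True    |       False        |             True            |   False   |    True    |    True    |           False           | False
False | False | False | False ||     True    |        True        |            False            |   False   |    True    |    True    |           False           | False
The formula is true on 2 of the 16 rows.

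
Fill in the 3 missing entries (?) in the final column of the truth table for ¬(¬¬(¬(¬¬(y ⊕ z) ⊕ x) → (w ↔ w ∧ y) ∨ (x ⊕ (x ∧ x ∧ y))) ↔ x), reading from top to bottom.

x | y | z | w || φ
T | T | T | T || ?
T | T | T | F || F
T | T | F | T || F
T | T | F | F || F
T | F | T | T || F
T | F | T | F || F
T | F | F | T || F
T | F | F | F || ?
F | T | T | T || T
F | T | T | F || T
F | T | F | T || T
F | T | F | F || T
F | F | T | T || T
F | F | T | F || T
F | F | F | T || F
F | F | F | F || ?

F, F, T

Row x=T, y=T, z=T, w=T: ¬¬(¬(¬¬(y ⊕ z) ⊕ x) → (w ↔ w ∧ y) ∨ (x ⊕ (x ∧ x ∧ y))) = T, (¬¬(¬(¬¬(y ⊕ z) ⊕ x) → (w ↔ w ∧ y) ∨ (x ⊕ (x ∧ x ∧ y))) ↔ x) = T, so the formula = F.
Row x=T, y=F, z=F, w=F: ¬¬(¬(¬¬(y ⊕ z) ⊕ x) → (w ↔ w ∧ y) ∨ (x ⊕ (x ∧ x ∧ y))) = T, (¬¬(¬(¬¬(y ⊕ z) ⊕ x) → (w ↔ w ∧ y) ∨ (x ⊕ (x ∧ x ∧ y))) ↔ x) = T, so the formula = F.
Row x=F, y=F, z=F, w=F: ¬¬(¬(¬¬(y ⊕ z) ⊕ x) → (w ↔ w ∧ y) ∨ (x ⊕ (x ∧ x ∧ y))) = T, (¬¬(¬(¬¬(y ⊕ z) ⊕ x) → (w ↔ w ∧ y) ∨ (x ⊕ (x ∧ x ∧ y))) ↔ x) = F, so the formula = T.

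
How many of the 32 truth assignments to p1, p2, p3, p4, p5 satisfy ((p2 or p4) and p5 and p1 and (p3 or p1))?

p1  p2  p3  p4  p5  |  φ
T   T   T   T   T   |  T
T   T   T   T   F   |  F
T   T   T   F   T   |  T
T   T   T   F   F   |  F
T   T   F   T   T   |  T
T   T   F   T   F   |  F
T   T   F   F   T   |  T
T   T   F   F   F   |  F
T   F   T   T   T   |  T
T   F   T   T   F   |  F
T   F   T   F   T   |  F
T   F   T   F   F   |  F
T   F   F   T   T   |  T
T   F   F   T   F   |  F
T   F   F   F   T   |  F
T   F   F   F   F   |  F
F   T   T   T   T   |  F
F   T   T   T   F   |  F
F   T   T   F   T   |  F
F   T   T   F   F   |  F
F   T   F   T   T   |  F
F   T   F   T   F   |  F
F   T   F   F   T   |  F
F   T   F   F   F   |  F
F   F   T   T   T   |  F
F   F   T   T   F   |  F
F   F   T   F   T   |  F
F   F   T   F   F   |  F
F   F   F   T   T   |  F
F   F   F   T   F   |  F
F   F   F   F   T   |  F
F   F   F   F   F   |  F
The formula is true on 6 of the 32 rows.

6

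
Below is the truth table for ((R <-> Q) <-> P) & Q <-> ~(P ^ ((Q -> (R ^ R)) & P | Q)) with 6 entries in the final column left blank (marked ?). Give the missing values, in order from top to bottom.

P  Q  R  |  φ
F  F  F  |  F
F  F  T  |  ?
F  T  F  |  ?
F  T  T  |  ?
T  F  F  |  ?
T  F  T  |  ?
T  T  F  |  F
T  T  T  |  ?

F, F, T, F, F, T

Row P=F, Q=F, R=T: (((R <-> Q) <-> P) & Q) = F, ~(P ^ ((Q -> (R ^ R)) & P | Q)) = T, so the formula = F.
Row P=F, Q=T, R=F: (((R <-> Q) <-> P) & Q) = T, ~(P ^ ((Q -> (R ^ R)) & P | Q)) = F, so the formula = F.
Row P=F, Q=T, R=T: (((R <-> Q) <-> P) & Q) = F, ~(P ^ ((Q -> (R ^ R)) & P | Q)) = F, so the formula = T.
Row P=T, Q=F, R=F: (((R <-> Q) <-> P) & Q) = F, ~(P ^ ((Q -> (R ^ R)) & P | Q)) = T, so the formula = F.
Row P=T, Q=F, R=T: (((R <-> Q) <-> P) & Q) = F, ~(P ^ ((Q -> (R ^ R)) & P | Q)) = T, so the formula = F.
Row P=T, Q=T, R=T: (((R <-> Q) <-> P) & Q) = T, ~(P ^ ((Q -> (R ^ R)) & P | Q)) = T, so the formula = T.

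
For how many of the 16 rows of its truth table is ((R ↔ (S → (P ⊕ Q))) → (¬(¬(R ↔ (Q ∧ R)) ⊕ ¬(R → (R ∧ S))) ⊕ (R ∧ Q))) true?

P | Q | R | S | (P ⊕ Q) | (S → (P ⊕ Q)) | (R ↔ (S → (P ⊕ Q))) | (Q ∧ R) | (R ↔ (Q ∧ R)) | ¬(R ↔ (Q ∧ R)) | (R ∧ S) | (R → (R ∧ S)) | ¬(R → (R ∧ S)) | (R ∧ Q) | φ
- | - | - | - | ------- | ------------- | ------------------- | ------- | ------------- | -------------- | ------- | ------------- | -------------- | ------- | -
F | F | F | F |    F    |       T       |          F          |    F    |       T       |       F        |    F    |       T       |       F        |    F    | T
F | F | F | T |    F    |       F       |          T          |    F    |       T       |       F        |    F    |       T       |       F        |    F    | T
F | F | T | F |    F    |       T       |          T          |    F    |       F       |       T        |    F    |       F       |       T        |    F    | T
F | F | T | T |    F    |       F       |          F          |    F    |       F       |       T        |    T    |       T       |       F        |    F    | T
F | T | F | F |    T    |       T       |          F          |    F    |       T       |       F        |    F    |       T       |       F        |    F    | T
F | T | F | T |    T    |       T       |          F          |    F    |       T       |       F        |    F    |       T       |       F        |    F    | T
F | T | T | F |    T    |       T       |          T          |    T    |       T       |       F        |    F    |       F       |       T        |    T    | T
F | T | T | T |    T    |       T       |          T          |    T    |       T       |       F        |    T    |       T       |       F        |    T    | F
T | F | F | F |    T    |       T       |          F          |    F    |       T       |       F        |    F    |       T       |       F        |    F    | T
T | F | F | T |    T    |       T       |          F          |    F    |       T       |       F        |    F    |       T       |       F        |    F    | T
T | F | T | F |    T    |       T       |          T          |    F    |       F       |       T        |    F    |       F       |       T        |    F    | T
T | F | T | T |    T    |       T       |          T          |    F    |       F       |       T        |    T    |       T       |       F        |    F    | F
T | T | F | F |    F    |       T       |          F          |    F    |       T       |       F        |    F    |       T       |       F        |    F    | T
T | T | F | T |    F    |       F       |          T          |    F    |       T       |       F        |    F    |       T       |       F        |    F    | T
T | T | T | F |    F    |       T       |          T          |    T    |       T       |       F        |    F    |       F       |       T        |    T    | T
T | T | T | T |    F    |       F       |          F          |    T    |       T       |       F        |    T    |       T       |       F        |    T    | T
The formula is true on 14 of the 16 rows.

14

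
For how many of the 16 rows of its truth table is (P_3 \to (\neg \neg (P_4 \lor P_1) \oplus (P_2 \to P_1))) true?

10

P_1  P_2  P_3  P_4  |  (P_4 \lor P_1)  \neg (P_4 \lor P_1)  \neg \neg (P_4 \lor P_1)  (P_2 \to P_1)  φ
 0    0    0    0   |        0                  1                      0                    1        1
 0    0    0    1   |        1                  0                      1                    1        1
 0    0    1    0   |        0                  1                      0                    1        1
 0    0    1    1   |        1                  0                      1                    1        0
 0    1    0    0   |        0                  1                      0                    0        1
 0    1    0    1   |        1                  0                      1                    0        1
 0    1    1    0   |        0                  1                      0                    0        0
 0    1    1    1   |        1                  0                      1                    0        1
 1    0    0    0   |        1                  0                      1                    1        1
 1    0    0    1   |        1                  0                      1                    1        1
 1    0    1    0   |        1                  0                      1                    1        0
 1    0    1    1   |        1                  0                      1                    1        0
 1    1    0    0   |        1                  0                      1                    1        1
 1    1    0    1   |        1                  0                      1                    1        1
 1    1    1    0   |        1                  0                      1                    1        0
 1    1    1    1   |        1                  0                      1                    1        0
The formula is true on 10 of the 16 rows.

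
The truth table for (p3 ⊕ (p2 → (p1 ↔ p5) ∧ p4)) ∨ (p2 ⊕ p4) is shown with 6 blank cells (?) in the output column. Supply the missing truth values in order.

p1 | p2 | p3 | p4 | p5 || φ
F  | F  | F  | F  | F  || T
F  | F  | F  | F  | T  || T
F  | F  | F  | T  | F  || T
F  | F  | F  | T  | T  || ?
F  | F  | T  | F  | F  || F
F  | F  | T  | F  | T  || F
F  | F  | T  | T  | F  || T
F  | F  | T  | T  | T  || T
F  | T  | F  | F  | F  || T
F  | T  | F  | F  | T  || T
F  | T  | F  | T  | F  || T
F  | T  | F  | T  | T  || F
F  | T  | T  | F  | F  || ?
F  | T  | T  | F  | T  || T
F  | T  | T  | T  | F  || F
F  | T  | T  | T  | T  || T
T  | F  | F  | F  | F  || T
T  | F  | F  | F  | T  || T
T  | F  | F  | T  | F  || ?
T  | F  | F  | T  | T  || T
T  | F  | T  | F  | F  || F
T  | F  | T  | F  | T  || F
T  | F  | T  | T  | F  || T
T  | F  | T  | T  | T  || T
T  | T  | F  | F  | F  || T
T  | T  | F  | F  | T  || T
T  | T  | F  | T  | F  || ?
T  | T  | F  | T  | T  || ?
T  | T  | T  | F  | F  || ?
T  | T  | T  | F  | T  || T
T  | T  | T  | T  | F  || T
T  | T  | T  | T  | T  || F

T, T, T, F, T, T

Row p1=F, p2=F, p3=F, p4=T, p5=T: (p3 ⊕ (p2 → (p1 ↔ p5) ∧ p4)) = T, (p2 ⊕ p4) = T, so the formula = T.
Row p1=F, p2=T, p3=T, p4=F, p5=F: (p3 ⊕ (p2 → (p1 ↔ p5) ∧ p4)) = T, (p2 ⊕ p4) = T, so the formula = T.
Row p1=T, p2=F, p3=F, p4=T, p5=F: (p3 ⊕ (p2 → (p1 ↔ p5) ∧ p4)) = T, (p2 ⊕ p4) = T, so the formula = T.
Row p1=T, p2=T, p3=F, p4=T, p5=F: (p3 ⊕ (p2 → (p1 ↔ p5) ∧ p4)) = F, (p2 ⊕ p4) = F, so the formula = F.
Row p1=T, p2=T, p3=F, p4=T, p5=T: (p3 ⊕ (p2 → (p1 ↔ p5) ∧ p4)) = T, (p2 ⊕ p4) = F, so the formula = T.
Row p1=T, p2=T, p3=T, p4=F, p5=F: (p3 ⊕ (p2 → (p1 ↔ p5) ∧ p4)) = T, (p2 ⊕ p4) = T, so the formula = T.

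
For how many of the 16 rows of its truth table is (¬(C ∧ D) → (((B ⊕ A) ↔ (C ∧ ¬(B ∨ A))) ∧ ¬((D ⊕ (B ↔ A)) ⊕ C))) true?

7

A | B | C | D | (C ∧ D) | ¬(C ∧ D) | (B ⊕ A) | (B ∨ A) | ¬(B ∨ A) | (C ∧ ¬(B ∨ A)) | ((B ⊕ A) ↔ (C ∧ ¬(B ∨ A))) | (B ↔ A) | (D ⊕ (B ↔ A)) | ((D ⊕ (B ↔ A)) ⊕ C) | ¬((D ⊕ (B ↔ A)) ⊕ C) | φ
- | - | - | - | ------- | -------- | ------- | ------- | -------- | -------------- | -------------------------- | ------- | ------------- | ------------------- | -------------------- | -
1 | 1 | 1 | 1 |    1    |    0     |    0    |    1    |    0     |       0        |             1              |    1    |       0       |          1          |          0           | 1
1 | 1 | 1 | 0 |    0    |    1     |    0    |    1    |    0     |       0        |             1              |    1    |       1       |          0          |          1           | 1
1 | 1 | 0 | 1 |    0    |    1     |    0    |    1    |    0     |       0        |             1              |    1    |       0       |          0          |          1           | 1
1 | 1 | 0 | 0 |    0    |    1     |    0    |    1    |    0     |       0        |             1              |    1    |       1       |          1          |          0           | 0
1 | 0 | 1 | 1 |    1    |    0     |    1    |    1    |    0     |       0        |             0              |    0    |       1       |          0          |          1           | 1
1 | 0 | 1 | 0 |    0    |    1     |    1    |    1    |    0     |       0        |             0              |    0    |       0       |          1          |          0           | 0
1 | 0 | 0 | 1 |    0    |    1     |    1    |    1    |    0     |       0        |             0              |    0    |       1       |          1          |          0           | 0
1 | 0 | 0 | 0 |    0    |    1     |    1    |    1    |    0     |       0        |             0              |    0    |       0       |          0          |          1           | 0
0 | 1 | 1 | 1 |    1    |    0     |    1    |    1    |    0     |       0        |             0              |    0    |       1       |          0          |          1           | 1
0 | 1 | 1 | 0 |    0    |    1     |    1    |    1    |    0     |       0        |             0              |    0    |       0       |          1          |          0           | 0
0 | 1 | 0 | 1 |    0    |    1     |    1    |    1    |    0     |       0        |             0              |    0    |       1       |          1          |          0           | 0
0 | 1 | 0 | 0 |    0    |    1     |    1    |    1    |    0     |       0        |             0              |    0    |       0       |          0          |          1           | 0
0 | 0 | 1 | 1 |    1    |    0     |    0    |    0    |    1     |       1        |             0              |    1    |       0       |          1          |          0           | 1
0 | 0 | 1 | 0 |    0    |    1     |    0    |    0    |    1     |       1        |             0              |    1    |       1       |          0          |          1           | 0
0 | 0 | 0 | 1 |    0    |    1     |    0    |    0    |    1     |       0        |             1              |    1    |       0       |          0          |          1           | 1
0 | 0 | 0 | 0 |    0    |    1     |    0    |    0    |    1     |       0        |             1              |    1    |       1       |          1          |          0           | 0
The formula is true on 7 of the 16 rows.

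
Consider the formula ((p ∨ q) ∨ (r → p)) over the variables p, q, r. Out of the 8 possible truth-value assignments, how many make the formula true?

7

p | q | r | (p ∨ q) | (r → p) | ((p ∨ q) ∨ (r → p))
- | - | - | ------- | ------- | -------------------
F | F | F |    F    |    T    |          T         
F | F | T |    F    |    F    |          F         
F | T | F |    T    |    T    |          T         
F | T | T |    T    |    F    |          T         
T | F | F |    T    |    T    |          T         
T | F | T |    T    |    T    |          T         
T | T | F |    T    |    T    |          T         
T | T | T |    T    |    T    |          T         
The formula is true on 7 of the 8 rows.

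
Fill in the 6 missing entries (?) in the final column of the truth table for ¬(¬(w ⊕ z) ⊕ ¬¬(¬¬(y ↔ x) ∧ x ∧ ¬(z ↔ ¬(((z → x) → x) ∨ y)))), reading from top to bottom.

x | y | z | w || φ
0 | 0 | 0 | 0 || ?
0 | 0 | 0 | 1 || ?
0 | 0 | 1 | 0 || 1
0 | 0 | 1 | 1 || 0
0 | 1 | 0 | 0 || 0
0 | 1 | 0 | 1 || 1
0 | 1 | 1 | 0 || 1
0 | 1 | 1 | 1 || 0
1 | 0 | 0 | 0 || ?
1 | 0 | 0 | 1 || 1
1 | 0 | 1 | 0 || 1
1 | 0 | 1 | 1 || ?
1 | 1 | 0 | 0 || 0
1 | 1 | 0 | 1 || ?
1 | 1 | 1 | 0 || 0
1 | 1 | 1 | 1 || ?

Row x=0, y=0, z=0, w=0: ¬(w ⊕ z) = 1, ¬¬(¬¬(y ↔ x) ∧ x ∧ ¬(z ↔ ¬(((z → x) → x) ∨ y))) = 0, (¬(w ⊕ z) ⊕ ¬¬(¬¬(y ↔ x) ∧ x ∧ ¬(z ↔ ¬(((z → x) → x) ∨ y)))) = 1, so the formula = 0.
Row x=0, y=0, z=0, w=1: ¬(w ⊕ z) = 0, ¬¬(¬¬(y ↔ x) ∧ x ∧ ¬(z ↔ ¬(((z → x) → x) ∨ y))) = 0, (¬(w ⊕ z) ⊕ ¬¬(¬¬(y ↔ x) ∧ x ∧ ¬(z ↔ ¬(((z → x) → x) ∨ y)))) = 0, so the formula = 1.
Row x=1, y=0, z=0, w=0: ¬(w ⊕ z) = 1, ¬¬(¬¬(y ↔ x) ∧ x ∧ ¬(z ↔ ¬(((z → x) → x) ∨ y))) = 0, (¬(w ⊕ z) ⊕ ¬¬(¬¬(y ↔ x) ∧ x ∧ ¬(z ↔ ¬(((z → x) → x) ∨ y)))) = 1, so the formula = 0.
Row x=1, y=0, z=1, w=1: ¬(w ⊕ z) = 1, ¬¬(¬¬(y ↔ x) ∧ x ∧ ¬(z ↔ ¬(((z → x) → x) ∨ y))) = 0, (¬(w ⊕ z) ⊕ ¬¬(¬¬(y ↔ x) ∧ x ∧ ¬(z ↔ ¬(((z → x) → x) ∨ y)))) = 1, so the formula = 0.
Row x=1, y=1, z=0, w=1: ¬(w ⊕ z) = 0, ¬¬(¬¬(y ↔ x) ∧ x ∧ ¬(z ↔ ¬(((z → x) → x) ∨ y))) = 0, (¬(w ⊕ z) ⊕ ¬¬(¬¬(y ↔ x) ∧ x ∧ ¬(z ↔ ¬(((z → x) → x) ∨ y)))) = 0, so the formula = 1.
Row x=1, y=1, z=1, w=1: ¬(w ⊕ z) = 1, ¬¬(¬¬(y ↔ x) ∧ x ∧ ¬(z ↔ ¬(((z → x) → x) ∨ y))) = 1, (¬(w ⊕ z) ⊕ ¬¬(¬¬(y ↔ x) ∧ x ∧ ¬(z ↔ ¬(((z → x) → x) ∨ y)))) = 0, so the formula = 1.

0, 1, 0, 0, 1, 1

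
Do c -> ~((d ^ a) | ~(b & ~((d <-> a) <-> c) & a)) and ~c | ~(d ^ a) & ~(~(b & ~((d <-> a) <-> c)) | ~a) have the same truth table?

a | b | c | d || φ | ψ
0 | 0 | 0 | 0 || 1 | 1
0 | 0 | 0 | 1 || 1 | 1
0 | 0 | 1 | 0 || 0 | 0
0 | 0 | 1 | 1 || 0 | 0
0 | 1 | 0 | 0 || 1 | 1
0 | 1 | 0 | 1 || 1 | 1
0 | 1 | 1 | 0 || 0 | 0
0 | 1 | 1 | 1 || 0 | 0
1 | 0 | 0 | 0 || 1 | 1
1 | 0 | 0 | 1 || 1 | 1
1 | 0 | 1 | 0 || 0 | 0
1 | 0 | 1 | 1 || 0 | 0
1 | 1 | 0 | 0 || 1 | 1
1 | 1 | 0 | 1 || 1 | 1
1 | 1 | 1 | 0 || 0 | 0
1 | 1 | 1 | 1 || 0 | 0
The columns for φ and ψ agree on every row, so they are logically equivalent.

equivalent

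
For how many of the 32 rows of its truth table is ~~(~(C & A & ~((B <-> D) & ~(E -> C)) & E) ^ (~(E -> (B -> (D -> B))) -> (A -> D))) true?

A | B | C | D | E | φ
- | - | - | - | - | -
0 | 0 | 0 | 0 | 0 | 0
0 | 0 | 0 | 0 | 1 | 0
0 | 0 | 0 | 1 | 0 | 0
0 | 0 | 0 | 1 | 1 | 0
0 | 0 | 1 | 0 | 0 | 0
0 | 0 | 1 | 0 | 1 | 0
0 | 0 | 1 | 1 | 0 | 0
0 | 0 | 1 | 1 | 1 | 0
0 | 1 | 0 | 0 | 0 | 0
0 | 1 | 0 | 0 | 1 | 0
0 | 1 | 0 | 1 | 0 | 0
0 | 1 | 0 | 1 | 1 | 0
0 | 1 | 1 | 0 | 0 | 0
0 | 1 | 1 | 0 | 1 | 0
0 | 1 | 1 | 1 | 0 | 0
0 | 1 | 1 | 1 | 1 | 0
1 | 0 | 0 | 0 | 0 | 0
1 | 0 | 0 | 0 | 1 | 0
1 | 0 | 0 | 1 | 0 | 0
1 | 0 | 0 | 1 | 1 | 0
1 | 0 | 1 | 0 | 0 | 0
1 | 0 | 1 | 0 | 1 | 1
1 | 0 | 1 | 1 | 0 | 0
1 | 0 | 1 | 1 | 1 | 1
1 | 1 | 0 | 0 | 0 | 0
1 | 1 | 0 | 0 | 1 | 0
1 | 1 | 0 | 1 | 0 | 0
1 | 1 | 0 | 1 | 1 | 0
1 | 1 | 1 | 0 | 0 | 0
1 | 1 | 1 | 0 | 1 | 1
1 | 1 | 1 | 1 | 0 | 0
1 | 1 | 1 | 1 | 1 | 1
The formula is true on 4 of the 32 rows.

4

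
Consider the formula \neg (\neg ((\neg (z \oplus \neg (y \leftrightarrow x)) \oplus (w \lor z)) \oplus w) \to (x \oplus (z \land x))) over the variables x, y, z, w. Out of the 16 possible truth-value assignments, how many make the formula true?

x  y  z  w  |  φ
1  1  1  1  |  1
1  1  1  0  |  0
1  1  0  1  |  0
1  1  0  0  |  0
1  0  1  1  |  0
1  0  1  0  |  1
1  0  0  1  |  0
1  0  0  0  |  0
0  1  1  1  |  0
0  1  1  0  |  1
0  1  0  1  |  1
0  1  0  0  |  1
0  0  1  1  |  1
0  0  1  0  |  0
0  0  0  1  |  0
0  0  0  0  |  0
The formula is true on 6 of the 16 rows.

6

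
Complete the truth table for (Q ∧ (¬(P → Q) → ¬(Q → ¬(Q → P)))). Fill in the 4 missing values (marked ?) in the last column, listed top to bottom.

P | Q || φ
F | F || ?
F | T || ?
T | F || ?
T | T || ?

F, T, F, T

Row P=F, Q=F: (¬(P → Q) → ¬(Q → ¬(Q → P))) = T, so the formula = F.
Row P=F, Q=T: (¬(P → Q) → ¬(Q → ¬(Q → P))) = T, so the formula = T.
Row P=T, Q=F: (¬(P → Q) → ¬(Q → ¬(Q → P))) = F, so the formula = F.
Row P=T, Q=T: (¬(P → Q) → ¬(Q → ¬(Q → P))) = T, so the formula = T.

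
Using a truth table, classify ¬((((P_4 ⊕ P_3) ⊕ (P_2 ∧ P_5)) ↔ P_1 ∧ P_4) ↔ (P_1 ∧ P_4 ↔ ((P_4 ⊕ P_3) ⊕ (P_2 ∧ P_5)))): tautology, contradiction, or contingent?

P_1 | P_2 | P_3 | P_4 | P_5 || φ
 T  |  T  |  T  |  T  |  T  || F
 T  |  T  |  T  |  T  |  F  || F
 T  |  T  |  T  |  F  |  T  || F
 T  |  T  |  T  |  F  |  F  || F
 T  |  T  |  F  |  T  |  T  || F
 T  |  T  |  F  |  T  |  F  || F
 T  |  T  |  F  |  F  |  T  || F
 T  |  T  |  F  |  F  |  F  || F
 T  |  F  |  T  |  T  |  T  || F
 T  |  F  |  T  |  T  |  F  || F
 T  |  F  |  T  |  F  |  T  || F
 T  |  F  |  T  |  F  |  F  || F
 T  |  F  |  F  |  T  |  T  || F
 T  |  F  |  F  |  T  |  F  || F
 T  |  F  |  F  |  F  |  T  || F
 T  |  F  |  F  |  F  |  F  || F
 F  |  T  |  T  |  T  |  T  || F
 F  |  T  |  T  |  T  |  F  || F
 F  |  T  |  T  |  F  |  T  || F
 F  |  T  |  T  |  F  |  F  || F
 F  |  T  |  F  |  T  |  T  || F
 F  |  T  |  F  |  T  |  F  || F
 F  |  T  |  F  |  F  |  T  || F
 F  |  T  |  F  |  F  |  F  || F
 F  |  F  |  T  |  T  |  T  || F
 F  |  F  |  T  |  T  |  F  || F
 F  |  F  |  T  |  F  |  T  || F
 F  |  F  |  T  |  F  |  F  || F
 F  |  F  |  F  |  T  |  T  || F
 F  |  F  |  F  |  T  |  F  || F
 F  |  F  |  F  |  F  |  T  || F
 F  |  F  |  F  |  F  |  F  || F
Every row is F, so the formula is a contradiction.

contradiction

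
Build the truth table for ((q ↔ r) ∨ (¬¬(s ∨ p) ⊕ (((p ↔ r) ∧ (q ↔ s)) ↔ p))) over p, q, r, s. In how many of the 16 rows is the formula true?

p | q | r | s | (q ↔ r) | (s ∨ p) | ¬(s ∨ p) | ¬¬(s ∨ p) | (p ↔ r) | (q ↔ s) | ((p ↔ r) ∧ (q ↔ s)) | (((p ↔ r) ∧ (q ↔ s)) ↔ p) | φ
- | - | - | - | ------- | ------- | -------- | --------- | ------- | ------- | ------------------- | ------------------------- | -
T | T | T | T |    T    |    T    |    F     |     T     |    T    |    T    |          T          |             T             | T
T | T | T | F |    T    |    T    |    F     |     T     |    T    |    F    |          F          |             F             | T
T | T | F | T |    F    |    T    |    F     |     T     |    F    |    T    |          F          |             F             | T
T | T | F | F |    F    |    T    |    F     |     T     |    F    |    F    |          F          |             F             | T
T | F | T | T |    F    |    T    |    F     |     T     |    T    |    F    |          F          |             F             | T
T | F | T | F |    F    |    T    |    F     |     T     |    T    |    T    |          T          |             T             | F
T | F | F | T |    T    |    T    |    F     |     T     |    F    |    F    |          F          |             F             | T
T | F | F | F |    T    |    T    |    F     |     T     |    F    |    T    |          F          |             F             | T
F | T | T | T |    T    |    T    |    F     |     T     |    F    |    T    |          F          |             T             | T
F | T | T | F |    T    |    F    |    T     |     F     |    F    |    F    |          F          |             T             | T
F | T | F | T |    F    |    T    |    F     |     T     |    T    |    T    |          T          |             F             | T
F | T | F | F |    F    |    F    |    T     |     F     |    T    |    F    |          F          |             T             | T
F | F | T | T |    F    |    T    |    F     |     T     |    F    |    F    |          F          |             T             | F
F | F | T | F |    F    |    F    |    T     |     F     |    F    |    T    |          F          |             T             | T
F | F | F | T |    T    |    T    |    F     |     T     |    T    |    F    |          F          |             T             | T
F | F | F | F |    T    |    F    |    T     |     F     |    T    |    T    |          T          |             F             | T
The formula is true on 14 of the 16 rows.

14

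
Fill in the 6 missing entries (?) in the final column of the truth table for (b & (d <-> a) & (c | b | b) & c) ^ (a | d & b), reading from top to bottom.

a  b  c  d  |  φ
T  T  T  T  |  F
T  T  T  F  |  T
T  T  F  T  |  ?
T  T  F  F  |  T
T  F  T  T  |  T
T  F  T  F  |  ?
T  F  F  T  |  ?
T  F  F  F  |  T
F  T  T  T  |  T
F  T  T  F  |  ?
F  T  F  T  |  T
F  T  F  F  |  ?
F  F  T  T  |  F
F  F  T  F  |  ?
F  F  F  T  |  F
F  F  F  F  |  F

Row a=T, b=T, c=F, d=T: (b & (d <-> a) & (c | b | b) & c) = F, (a | d & b) = T, so the formula = T.
Row a=T, b=F, c=T, d=F: (b & (d <-> a) & (c | b | b) & c) = F, (a | d & b) = T, so the formula = T.
Row a=T, b=F, c=F, d=T: (b & (d <-> a) & (c | b | b) & c) = F, (a | d & b) = T, so the formula = T.
Row a=F, b=T, c=T, d=F: (b & (d <-> a) & (c | b | b) & c) = T, (a | d & b) = F, so the formula = T.
Row a=F, b=T, c=F, d=F: (b & (d <-> a) & (c | b | b) & c) = F, (a | d & b) = F, so the formula = F.
Row a=F, b=F, c=T, d=F: (b & (d <-> a) & (c | b | b) & c) = F, (a | d & b) = F, so the formula = F.

T, T, T, T, F, F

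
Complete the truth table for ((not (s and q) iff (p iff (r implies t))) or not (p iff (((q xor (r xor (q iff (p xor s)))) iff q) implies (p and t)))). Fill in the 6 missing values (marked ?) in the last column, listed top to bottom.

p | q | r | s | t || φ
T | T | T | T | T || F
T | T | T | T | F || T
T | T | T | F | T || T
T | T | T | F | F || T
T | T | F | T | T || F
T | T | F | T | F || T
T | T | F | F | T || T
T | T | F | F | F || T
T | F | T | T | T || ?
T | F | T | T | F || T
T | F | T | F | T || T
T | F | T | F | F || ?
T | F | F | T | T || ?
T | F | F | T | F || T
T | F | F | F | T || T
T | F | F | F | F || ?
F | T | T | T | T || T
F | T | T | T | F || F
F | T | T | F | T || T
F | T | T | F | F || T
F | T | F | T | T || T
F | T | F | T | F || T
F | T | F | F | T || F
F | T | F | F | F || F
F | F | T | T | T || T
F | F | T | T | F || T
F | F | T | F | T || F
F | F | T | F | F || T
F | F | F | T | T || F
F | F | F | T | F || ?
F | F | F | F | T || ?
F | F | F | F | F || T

Row p=T, q=F, r=T, s=T, t=T: (not (s and q) iff (p iff (r implies t))) = T, not (p iff (((q xor (r xor (q iff (p xor s)))) iff q) implies (p and t))) = F, so the formula = T.
Row p=T, q=F, r=T, s=F, t=F: (not (s and q) iff (p iff (r implies t))) = F, not (p iff (((q xor (r xor (q iff (p xor s)))) iff q) implies (p and t))) = F, so the formula = F.
Row p=T, q=F, r=F, s=T, t=T: (not (s and q) iff (p iff (r implies t))) = T, not (p iff (((q xor (r xor (q iff (p xor s)))) iff q) implies (p and t))) = F, so the formula = T.
Row p=T, q=F, r=F, s=F, t=F: (not (s and q) iff (p iff (r implies t))) = T, not (p iff (((q xor (r xor (q iff (p xor s)))) iff q) implies (p and t))) = T, so the formula = T.
Row p=F, q=F, r=F, s=T, t=F: (not (s and q) iff (p iff (r implies t))) = F, not (p iff (((q xor (r xor (q iff (p xor s)))) iff q) implies (p and t))) = F, so the formula = F.
Row p=F, q=F, r=F, s=F, t=T: (not (s and q) iff (p iff (r implies t))) = F, not (p iff (((q xor (r xor (q iff (p xor s)))) iff q) implies (p and t))) = T, so the formula = T.

T, F, T, T, F, T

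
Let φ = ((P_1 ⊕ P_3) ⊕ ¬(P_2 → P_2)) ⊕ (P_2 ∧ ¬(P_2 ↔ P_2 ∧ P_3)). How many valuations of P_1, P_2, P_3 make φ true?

4

P_1  P_2  P_3  |  φ
 1    1    1   |  0
 1    1    0   |  0
 1    0    1   |  0
 1    0    0   |  1
 0    1    1   |  1
 0    1    0   |  1
 0    0    1   |  1
 0    0    0   |  0
The formula is true on 4 of the 8 rows.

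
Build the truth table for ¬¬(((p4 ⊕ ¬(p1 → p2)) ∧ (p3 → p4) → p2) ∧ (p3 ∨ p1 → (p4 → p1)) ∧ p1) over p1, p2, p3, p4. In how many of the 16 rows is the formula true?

p1 | p2 | p3 | p4 | φ
-- | -- | -- | -- | -
F  | F  | F  | F  | F
F  | F  | F  | T  | F
F  | F  | T  | F  | F
F  | F  | T  | T  | F
F  | T  | F  | F  | F
F  | T  | F  | T  | F
F  | T  | T  | F  | F
F  | T  | T  | T  | F
T  | F  | F  | F  | F
T  | F  | F  | T  | T
T  | F  | T  | F  | T
T  | F  | T  | T  | T
T  | T  | F  | F  | T
T  | T  | F  | T  | T
T  | T  | T  | F  | T
T  | T  | T  | T  | T
The formula is true on 7 of the 16 rows.

7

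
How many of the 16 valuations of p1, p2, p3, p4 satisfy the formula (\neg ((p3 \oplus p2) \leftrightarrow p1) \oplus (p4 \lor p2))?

8

p1 | p2 | p3 | p4 | φ
-- | -- | -- | -- | -
T  | T  | T  | T  | F
T  | T  | T  | F  | F
T  | T  | F  | T  | T
T  | T  | F  | F  | T
T  | F  | T  | T  | T
T  | F  | T  | F  | F
T  | F  | F  | T  | F
T  | F  | F  | F  | T
F  | T  | T  | T  | T
F  | T  | T  | F  | T
F  | T  | F  | T  | F
F  | T  | F  | F  | F
F  | F  | T  | T  | F
F  | F  | T  | F  | T
F  | F  | F  | T  | T
F  | F  | F  | F  | F
The formula is true on 8 of the 16 rows.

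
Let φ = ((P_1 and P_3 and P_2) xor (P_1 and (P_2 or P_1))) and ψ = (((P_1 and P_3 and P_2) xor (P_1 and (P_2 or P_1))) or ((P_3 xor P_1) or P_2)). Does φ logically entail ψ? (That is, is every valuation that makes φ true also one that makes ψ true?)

yes

P_1 | P_2 | P_3 || φ | ψ
 0  |  0  |  0  || 0 | 0
 0  |  0  |  1  || 0 | 1
 0  |  1  |  0  || 0 | 1
 0  |  1  |  1  || 0 | 1
 1  |  0  |  0  || 1 | 1
 1  |  0  |  1  || 1 | 1
 1  |  1  |  0  || 1 | 1
 1  |  1  |  1  || 0 | 1
In every row where φ is true, ψ is also true, so φ ⊨ ψ.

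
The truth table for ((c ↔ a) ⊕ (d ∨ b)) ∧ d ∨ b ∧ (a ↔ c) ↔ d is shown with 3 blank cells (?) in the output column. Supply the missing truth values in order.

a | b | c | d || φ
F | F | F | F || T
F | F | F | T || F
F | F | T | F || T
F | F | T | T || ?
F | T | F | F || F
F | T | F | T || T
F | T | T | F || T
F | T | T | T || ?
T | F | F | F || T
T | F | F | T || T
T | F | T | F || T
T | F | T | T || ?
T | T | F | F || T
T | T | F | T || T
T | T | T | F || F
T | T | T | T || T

Row a=F, b=F, c=T, d=T: (((c ↔ a) ⊕ (d ∨ b)) ∧ d ∨ b ∧ (a ↔ c)) = T, so the formula = T.
Row a=F, b=T, c=T, d=T: (((c ↔ a) ⊕ (d ∨ b)) ∧ d ∨ b ∧ (a ↔ c)) = T, so the formula = T.
Row a=T, b=F, c=T, d=T: (((c ↔ a) ⊕ (d ∨ b)) ∧ d ∨ b ∧ (a ↔ c)) = F, so the formula = F.

T, T, F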